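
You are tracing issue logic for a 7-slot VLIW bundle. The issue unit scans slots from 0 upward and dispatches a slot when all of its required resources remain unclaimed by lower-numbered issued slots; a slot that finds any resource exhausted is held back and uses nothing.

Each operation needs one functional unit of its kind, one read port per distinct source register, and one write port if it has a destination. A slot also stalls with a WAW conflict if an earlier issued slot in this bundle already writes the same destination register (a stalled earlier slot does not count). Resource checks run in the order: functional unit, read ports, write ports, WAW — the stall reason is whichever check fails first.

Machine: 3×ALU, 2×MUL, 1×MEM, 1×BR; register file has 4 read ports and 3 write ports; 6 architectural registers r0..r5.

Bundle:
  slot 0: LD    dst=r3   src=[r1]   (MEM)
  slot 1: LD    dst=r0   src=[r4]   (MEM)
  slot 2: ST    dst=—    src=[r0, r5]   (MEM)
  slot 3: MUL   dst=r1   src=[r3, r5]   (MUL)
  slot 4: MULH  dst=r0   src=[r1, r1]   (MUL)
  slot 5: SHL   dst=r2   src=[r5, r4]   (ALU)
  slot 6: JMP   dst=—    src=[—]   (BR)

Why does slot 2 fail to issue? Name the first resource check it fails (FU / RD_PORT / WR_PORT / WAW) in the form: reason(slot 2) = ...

reason(slot 2) = FU

(0) want 1×MEM +1rd +1wr — yes → AL3|MU2|ME0|BR1|rd3|wr2
(1) want 1×MEM +1rd +1wr — FU → AL3|MU2|ME0|BR1|rd3|wr2
(2) want 1×MEM +2rd +0wr — FU → AL3|MU2|ME0|BR1|rd3|wr2
(3) want 1×MUL +2rd +1wr — yes → AL3|MU1|ME0|BR1|rd1|wr1
(4) want 1×MUL +1rd +1wr — yes → AL3|MU0|ME0|BR1|rd0|wr0
(5) want 1×ALU +2rd +1wr — RD_PORT → AL3|MU0|ME0|BR1|rd0|wr0
(6) want 1×BR +0rd +0wr — yes → AL3|MU0|ME0|BR0|rd0|wr0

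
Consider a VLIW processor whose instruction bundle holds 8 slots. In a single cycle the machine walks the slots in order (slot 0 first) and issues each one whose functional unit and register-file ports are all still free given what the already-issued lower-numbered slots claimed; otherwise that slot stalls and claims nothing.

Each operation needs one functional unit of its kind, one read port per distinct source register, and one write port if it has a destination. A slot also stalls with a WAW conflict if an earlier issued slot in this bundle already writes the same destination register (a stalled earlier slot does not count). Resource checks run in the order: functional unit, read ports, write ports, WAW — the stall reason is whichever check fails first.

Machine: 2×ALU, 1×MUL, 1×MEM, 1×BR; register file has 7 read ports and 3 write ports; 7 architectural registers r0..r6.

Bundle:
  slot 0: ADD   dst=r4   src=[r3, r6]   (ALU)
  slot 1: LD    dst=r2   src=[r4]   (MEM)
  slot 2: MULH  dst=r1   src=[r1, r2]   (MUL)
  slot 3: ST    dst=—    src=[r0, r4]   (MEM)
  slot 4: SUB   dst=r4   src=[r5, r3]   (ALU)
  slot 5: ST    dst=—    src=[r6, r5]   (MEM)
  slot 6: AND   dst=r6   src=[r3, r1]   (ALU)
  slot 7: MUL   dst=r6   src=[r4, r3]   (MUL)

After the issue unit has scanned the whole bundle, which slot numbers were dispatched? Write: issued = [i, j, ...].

slot 0 (ALU): ISSUE — free A1,Mu1,Ld1,B1 rp5 wp2
slot 1 (MEM): ISSUE — free A1,Mu1,Ld0,B1 rp4 wp1
slot 2 (MUL): ISSUE — free A1,Mu0,Ld0,B1 rp2 wp0
slot 3 (MEM): stall FU — free A1,Mu0,Ld0,B1 rp2 wp0
slot 4 (ALU): stall WR_PORT — free A1,Mu0,Ld0,B1 rp2 wp0
slot 5 (MEM): stall FU — free A1,Mu0,Ld0,B1 rp2 wp0
slot 6 (ALU): stall WR_PORT — free A1,Mu0,Ld0,B1 rp2 wp0
slot 7 (MUL): stall FU — free A1,Mu0,Ld0,B1 rp2 wp0

issued = [0, 1, 2]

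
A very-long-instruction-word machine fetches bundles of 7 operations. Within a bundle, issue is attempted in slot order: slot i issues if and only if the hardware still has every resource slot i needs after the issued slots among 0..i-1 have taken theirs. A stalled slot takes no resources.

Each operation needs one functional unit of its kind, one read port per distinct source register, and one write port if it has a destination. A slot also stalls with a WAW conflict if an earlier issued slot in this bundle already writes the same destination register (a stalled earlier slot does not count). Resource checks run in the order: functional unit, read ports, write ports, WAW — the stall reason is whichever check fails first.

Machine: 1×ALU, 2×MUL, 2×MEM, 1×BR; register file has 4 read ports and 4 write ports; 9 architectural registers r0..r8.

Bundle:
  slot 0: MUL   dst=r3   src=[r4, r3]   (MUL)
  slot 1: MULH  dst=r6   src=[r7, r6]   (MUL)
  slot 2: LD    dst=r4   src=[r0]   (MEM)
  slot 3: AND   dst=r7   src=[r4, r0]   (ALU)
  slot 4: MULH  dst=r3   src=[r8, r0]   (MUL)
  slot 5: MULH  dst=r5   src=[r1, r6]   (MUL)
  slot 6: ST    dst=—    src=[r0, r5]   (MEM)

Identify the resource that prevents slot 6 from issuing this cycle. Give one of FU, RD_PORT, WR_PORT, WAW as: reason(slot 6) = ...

reason(slot 6) = RD_PORT

  0. MUL→r3 ⇒ go  {1A/1Mu/2Ld/1B | 2r 3w}
  1. MUL→r6 ⇒ go  {1A/0Mu/2Ld/1B | 0r 2w}
  2. MEM→r4 ⇒ no(RD_PORT)  {1A/0Mu/2Ld/1B | 0r 2w}
  3. ALU→r7 ⇒ no(RD_PORT)  {1A/0Mu/2Ld/1B | 0r 2w}
  4. MUL→r3 ⇒ no(FU)  {1A/0Mu/2Ld/1B | 0r 2w}
  5. MUL→r5 ⇒ no(FU)  {1A/0Mu/2Ld/1B | 0r 2w}
  6. MEM ⇒ no(RD_PORT)  {1A/0Mu/2Ld/1B | 0r 2w}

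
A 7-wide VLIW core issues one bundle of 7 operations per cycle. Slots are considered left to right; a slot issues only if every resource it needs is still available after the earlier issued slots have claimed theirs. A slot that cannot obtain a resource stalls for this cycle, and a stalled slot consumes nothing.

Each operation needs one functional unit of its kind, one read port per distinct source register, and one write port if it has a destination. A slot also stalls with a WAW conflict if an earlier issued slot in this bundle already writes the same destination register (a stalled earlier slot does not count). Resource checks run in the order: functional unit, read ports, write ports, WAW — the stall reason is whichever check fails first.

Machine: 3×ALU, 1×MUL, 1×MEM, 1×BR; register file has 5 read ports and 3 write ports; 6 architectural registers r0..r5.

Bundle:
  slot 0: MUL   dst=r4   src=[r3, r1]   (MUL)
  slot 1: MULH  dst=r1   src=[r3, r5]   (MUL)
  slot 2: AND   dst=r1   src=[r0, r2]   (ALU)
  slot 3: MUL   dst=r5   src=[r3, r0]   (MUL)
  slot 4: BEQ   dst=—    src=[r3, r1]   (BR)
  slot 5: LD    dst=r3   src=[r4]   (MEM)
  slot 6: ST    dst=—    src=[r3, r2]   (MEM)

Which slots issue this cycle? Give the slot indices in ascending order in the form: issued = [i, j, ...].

issued = [0, 2, 5]

[0] MUL needs rd=2 wr=1: ok; after: ALU=3 MUL=0 MEM=1 BR=1, R=3, W=2
[1] MUL needs rd=2 wr=1: FU; after: ALU=3 MUL=0 MEM=1 BR=1, R=3, W=2
[2] ALU needs rd=2 wr=1: ok; after: ALU=2 MUL=0 MEM=1 BR=1, R=1, W=1
[3] MUL needs rd=2 wr=1: FU; after: ALU=2 MUL=0 MEM=1 BR=1, R=1, W=1
[4] BR needs rd=2 wr=0: RD_PORT; after: ALU=2 MUL=0 MEM=1 BR=1, R=1, W=1
[5] MEM needs rd=1 wr=1: ok; after: ALU=2 MUL=0 MEM=0 BR=1, R=0, W=0
[6] MEM needs rd=2 wr=0: FU; after: ALU=2 MUL=0 MEM=0 BR=1, R=0, W=0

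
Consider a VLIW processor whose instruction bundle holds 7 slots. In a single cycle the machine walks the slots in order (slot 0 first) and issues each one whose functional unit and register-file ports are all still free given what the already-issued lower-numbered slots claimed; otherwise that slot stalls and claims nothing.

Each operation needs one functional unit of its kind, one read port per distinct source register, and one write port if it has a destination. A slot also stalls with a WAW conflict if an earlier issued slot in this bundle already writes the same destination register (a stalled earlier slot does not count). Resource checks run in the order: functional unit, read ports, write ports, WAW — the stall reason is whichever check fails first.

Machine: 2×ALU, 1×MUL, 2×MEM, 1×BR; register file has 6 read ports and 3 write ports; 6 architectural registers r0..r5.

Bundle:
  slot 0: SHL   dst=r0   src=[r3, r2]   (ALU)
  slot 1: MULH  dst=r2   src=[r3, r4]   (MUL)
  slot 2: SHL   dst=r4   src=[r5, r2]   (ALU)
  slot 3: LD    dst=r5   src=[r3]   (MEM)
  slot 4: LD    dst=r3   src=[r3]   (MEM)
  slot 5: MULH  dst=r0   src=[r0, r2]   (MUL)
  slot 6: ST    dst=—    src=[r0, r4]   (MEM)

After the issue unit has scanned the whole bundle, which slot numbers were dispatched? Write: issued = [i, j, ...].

issued = [0, 1, 2]

#0 ALU src=r3,r2 dispatched  <A:1 Mu:1 Ld:2 B:1 rd:4 wr:2>
#1 MUL src=r3,r4 dispatched  <A:1 Mu:0 Ld:2 B:1 rd:2 wr:1>
#2 ALU src=r5,r2 dispatched  <A:0 Mu:0 Ld:2 B:1 rd:0 wr:0>
#3 MEM src=r3 held:RD_PORT  <A:0 Mu:0 Ld:2 B:1 rd:0 wr:0>
#4 MEM src=r3 held:RD_PORT  <A:0 Mu:0 Ld:2 B:1 rd:0 wr:0>
#5 MUL src=r0,r2 held:FU  <A:0 Mu:0 Ld:2 B:1 rd:0 wr:0>
#6 MEM src=r0,r4 held:RD_PORT  <A:0 Mu:0 Ld:2 B:1 rd:0 wr:0>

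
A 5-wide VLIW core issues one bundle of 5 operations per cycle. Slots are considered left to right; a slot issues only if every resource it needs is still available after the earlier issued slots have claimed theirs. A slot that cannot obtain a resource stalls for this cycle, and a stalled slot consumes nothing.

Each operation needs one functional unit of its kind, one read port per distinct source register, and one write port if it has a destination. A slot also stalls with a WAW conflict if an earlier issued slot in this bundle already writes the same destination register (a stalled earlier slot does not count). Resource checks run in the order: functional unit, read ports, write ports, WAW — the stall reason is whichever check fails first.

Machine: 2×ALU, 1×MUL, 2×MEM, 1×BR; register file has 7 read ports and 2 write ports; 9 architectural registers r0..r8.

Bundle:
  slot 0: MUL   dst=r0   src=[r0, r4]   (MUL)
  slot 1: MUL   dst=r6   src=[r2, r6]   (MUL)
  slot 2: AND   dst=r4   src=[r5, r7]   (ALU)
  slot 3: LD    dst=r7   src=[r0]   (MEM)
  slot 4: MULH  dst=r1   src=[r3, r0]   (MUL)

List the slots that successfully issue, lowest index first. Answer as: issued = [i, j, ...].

(0) want 1×MUL +2rd +1wr — yes → AL2|MU0|ME2|BR1|rd5|wr1
(1) want 1×MUL +2rd +1wr — FU → AL2|MU0|ME2|BR1|rd5|wr1
(2) want 1×ALU +2rd +1wr — yes → AL1|MU0|ME2|BR1|rd3|wr0
(3) want 1×MEM +1rd +1wr — WR_PORT → AL1|MU0|ME2|BR1|rd3|wr0
(4) want 1×MUL +2rd +1wr — FU → AL1|MU0|ME2|BR1|rd3|wr0

issued = [0, 2]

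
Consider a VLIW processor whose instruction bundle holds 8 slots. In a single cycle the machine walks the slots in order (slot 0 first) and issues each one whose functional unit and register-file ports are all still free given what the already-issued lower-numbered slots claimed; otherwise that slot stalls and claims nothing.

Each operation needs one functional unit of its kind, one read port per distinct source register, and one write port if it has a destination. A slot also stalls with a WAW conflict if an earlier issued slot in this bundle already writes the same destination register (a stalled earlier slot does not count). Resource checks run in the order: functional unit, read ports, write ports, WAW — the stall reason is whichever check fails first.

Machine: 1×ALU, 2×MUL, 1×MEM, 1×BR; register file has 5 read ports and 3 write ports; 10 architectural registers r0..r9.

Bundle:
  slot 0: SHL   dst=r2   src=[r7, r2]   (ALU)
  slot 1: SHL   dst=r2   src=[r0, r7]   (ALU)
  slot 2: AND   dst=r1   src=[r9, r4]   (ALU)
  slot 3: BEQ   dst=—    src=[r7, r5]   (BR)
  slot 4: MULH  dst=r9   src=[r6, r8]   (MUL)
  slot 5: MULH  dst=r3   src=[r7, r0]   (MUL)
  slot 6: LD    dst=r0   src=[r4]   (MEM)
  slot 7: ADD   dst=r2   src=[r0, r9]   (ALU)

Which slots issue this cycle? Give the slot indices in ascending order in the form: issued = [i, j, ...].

slot 0 (ALU): ISSUE — free A0,Mu2,Ld1,B1 rp3 wp2
slot 1 (ALU): stall FU — free A0,Mu2,Ld1,B1 rp3 wp2
slot 2 (ALU): stall FU — free A0,Mu2,Ld1,B1 rp3 wp2
slot 3 (BR): ISSUE — free A0,Mu2,Ld1,B0 rp1 wp2
slot 4 (MUL): stall RD_PORT — free A0,Mu2,Ld1,B0 rp1 wp2
slot 5 (MUL): stall RD_PORT — free A0,Mu2,Ld1,B0 rp1 wp2
slot 6 (MEM): ISSUE — free A0,Mu2,Ld0,B0 rp0 wp1
slot 7 (ALU): stall FU — free A0,Mu2,Ld0,B0 rp0 wp1

issued = [0, 3, 6]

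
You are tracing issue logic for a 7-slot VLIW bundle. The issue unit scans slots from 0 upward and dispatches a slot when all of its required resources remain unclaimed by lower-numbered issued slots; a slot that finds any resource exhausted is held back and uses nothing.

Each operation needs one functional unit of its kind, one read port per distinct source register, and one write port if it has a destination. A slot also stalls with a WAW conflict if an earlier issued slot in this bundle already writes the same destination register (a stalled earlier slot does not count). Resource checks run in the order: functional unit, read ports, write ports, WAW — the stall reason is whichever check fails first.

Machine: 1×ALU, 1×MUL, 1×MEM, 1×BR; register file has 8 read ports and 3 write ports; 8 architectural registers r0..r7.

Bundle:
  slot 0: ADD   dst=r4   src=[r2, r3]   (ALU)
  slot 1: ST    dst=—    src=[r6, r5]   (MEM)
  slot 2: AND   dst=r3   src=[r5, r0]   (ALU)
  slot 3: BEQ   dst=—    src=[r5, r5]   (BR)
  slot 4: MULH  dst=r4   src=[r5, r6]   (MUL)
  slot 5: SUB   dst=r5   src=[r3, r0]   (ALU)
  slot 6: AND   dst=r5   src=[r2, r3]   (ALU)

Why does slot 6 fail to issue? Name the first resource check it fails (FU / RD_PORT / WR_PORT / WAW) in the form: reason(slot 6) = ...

#0 ALU src=r2,r3 dispatched  <A:0 Mu:1 Ld:1 B:1 rd:6 wr:2>
#1 MEM src=r6,r5 dispatched  <A:0 Mu:1 Ld:0 B:1 rd:4 wr:2>
#2 ALU src=r5,r0 held:FU  <A:0 Mu:1 Ld:0 B:1 rd:4 wr:2>
#3 BR src=r5,r5 dispatched  <A:0 Mu:1 Ld:0 B:0 rd:3 wr:2>
#4 MUL src=r5,r6 held:WAW  <A:0 Mu:1 Ld:0 B:0 rd:3 wr:2>
#5 ALU src=r3,r0 held:FU  <A:0 Mu:1 Ld:0 B:0 rd:3 wr:2>
#6 ALU src=r2,r3 held:FU  <A:0 Mu:1 Ld:0 B:0 rd:3 wr:2>

reason(slot 6) = FU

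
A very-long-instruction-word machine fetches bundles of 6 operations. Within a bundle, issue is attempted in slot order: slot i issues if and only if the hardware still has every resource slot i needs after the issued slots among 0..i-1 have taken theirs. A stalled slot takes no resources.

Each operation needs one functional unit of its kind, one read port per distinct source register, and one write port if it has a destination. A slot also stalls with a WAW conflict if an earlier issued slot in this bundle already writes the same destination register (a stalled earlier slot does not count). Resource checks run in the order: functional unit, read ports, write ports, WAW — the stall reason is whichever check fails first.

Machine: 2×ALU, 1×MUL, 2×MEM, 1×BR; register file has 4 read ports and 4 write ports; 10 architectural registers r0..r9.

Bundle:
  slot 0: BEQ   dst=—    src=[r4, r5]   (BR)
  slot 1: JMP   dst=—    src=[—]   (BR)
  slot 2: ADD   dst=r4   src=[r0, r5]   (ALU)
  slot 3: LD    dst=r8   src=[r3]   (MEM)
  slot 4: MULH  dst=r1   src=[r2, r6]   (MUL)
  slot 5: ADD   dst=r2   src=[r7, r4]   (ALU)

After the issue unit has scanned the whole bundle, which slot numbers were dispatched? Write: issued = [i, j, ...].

issued = [0, 2]

(0) want 1×BR +2rd +0wr — yes → AL2|MU1|ME2|BR0|rd2|wr4
(1) want 1×BR +0rd +0wr — FU → AL2|MU1|ME2|BR0|rd2|wr4
(2) want 1×ALU +2rd +1wr — yes → AL1|MU1|ME2|BR0|rd0|wr3
(3) want 1×MEM +1rd +1wr — RD_PORT → AL1|MU1|ME2|BR0|rd0|wr3
(4) want 1×MUL +2rd +1wr — RD_PORT → AL1|MU1|ME2|BR0|rd0|wr3
(5) want 1×ALU +2rd +1wr — RD_PORT → AL1|MU1|ME2|BR0|rd0|wr3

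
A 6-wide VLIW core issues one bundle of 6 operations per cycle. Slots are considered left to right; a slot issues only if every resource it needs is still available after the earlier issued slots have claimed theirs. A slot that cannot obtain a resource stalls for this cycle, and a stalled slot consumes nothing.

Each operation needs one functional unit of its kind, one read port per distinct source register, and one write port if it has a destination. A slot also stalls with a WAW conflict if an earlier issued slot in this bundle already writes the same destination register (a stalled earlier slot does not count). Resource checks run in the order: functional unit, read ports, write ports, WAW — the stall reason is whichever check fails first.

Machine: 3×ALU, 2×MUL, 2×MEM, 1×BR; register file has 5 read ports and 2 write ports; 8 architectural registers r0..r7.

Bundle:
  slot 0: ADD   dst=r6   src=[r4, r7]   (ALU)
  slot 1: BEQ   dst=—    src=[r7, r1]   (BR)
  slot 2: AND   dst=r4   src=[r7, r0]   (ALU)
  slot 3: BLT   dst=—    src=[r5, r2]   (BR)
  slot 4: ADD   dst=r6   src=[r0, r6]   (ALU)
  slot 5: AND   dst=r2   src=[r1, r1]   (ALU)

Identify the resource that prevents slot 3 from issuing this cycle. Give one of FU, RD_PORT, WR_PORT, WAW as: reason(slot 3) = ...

(0) want 1×ALU +2rd +1wr — yes → AL2|MU2|ME2|BR1|rd3|wr1
(1) want 1×BR +2rd +0wr — yes → AL2|MU2|ME2|BR0|rd1|wr1
(2) want 1×ALU +2rd +1wr — RD_PORT → AL2|MU2|ME2|BR0|rd1|wr1
(3) want 1×BR +2rd +0wr — FU → AL2|MU2|ME2|BR0|rd1|wr1
(4) want 1×ALU +2rd +1wr — RD_PORT → AL2|MU2|ME2|BR0|rd1|wr1
(5) want 1×ALU +1rd +1wr — yes → AL1|MU2|ME2|BR0|rd0|wr0

reason(slot 3) = FU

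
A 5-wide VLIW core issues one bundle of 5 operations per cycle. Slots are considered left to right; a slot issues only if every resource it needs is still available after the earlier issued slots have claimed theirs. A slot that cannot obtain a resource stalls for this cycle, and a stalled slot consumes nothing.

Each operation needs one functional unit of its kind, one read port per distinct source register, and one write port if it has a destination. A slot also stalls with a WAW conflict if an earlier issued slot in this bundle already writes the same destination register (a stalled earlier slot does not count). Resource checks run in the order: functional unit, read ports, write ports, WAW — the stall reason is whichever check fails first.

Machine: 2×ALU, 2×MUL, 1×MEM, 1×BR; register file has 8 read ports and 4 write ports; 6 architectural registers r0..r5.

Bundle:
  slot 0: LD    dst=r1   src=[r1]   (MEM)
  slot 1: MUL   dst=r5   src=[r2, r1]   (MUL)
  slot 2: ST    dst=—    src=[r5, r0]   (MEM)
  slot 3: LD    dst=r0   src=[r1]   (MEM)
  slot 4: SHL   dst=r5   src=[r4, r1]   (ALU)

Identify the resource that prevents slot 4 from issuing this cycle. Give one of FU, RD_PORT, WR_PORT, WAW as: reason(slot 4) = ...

reason(slot 4) = WAW

slot 0 (MEM): ISSUE — free A2,Mu2,Ld0,B1 rp7 wp3
slot 1 (MUL): ISSUE — free A2,Mu1,Ld0,B1 rp5 wp2
slot 2 (MEM): stall FU — free A2,Mu1,Ld0,B1 rp5 wp2
slot 3 (MEM): stall FU — free A2,Mu1,Ld0,B1 rp5 wp2
slot 4 (ALU): stall WAW — free A2,Mu1,Ld0,B1 rp5 wp2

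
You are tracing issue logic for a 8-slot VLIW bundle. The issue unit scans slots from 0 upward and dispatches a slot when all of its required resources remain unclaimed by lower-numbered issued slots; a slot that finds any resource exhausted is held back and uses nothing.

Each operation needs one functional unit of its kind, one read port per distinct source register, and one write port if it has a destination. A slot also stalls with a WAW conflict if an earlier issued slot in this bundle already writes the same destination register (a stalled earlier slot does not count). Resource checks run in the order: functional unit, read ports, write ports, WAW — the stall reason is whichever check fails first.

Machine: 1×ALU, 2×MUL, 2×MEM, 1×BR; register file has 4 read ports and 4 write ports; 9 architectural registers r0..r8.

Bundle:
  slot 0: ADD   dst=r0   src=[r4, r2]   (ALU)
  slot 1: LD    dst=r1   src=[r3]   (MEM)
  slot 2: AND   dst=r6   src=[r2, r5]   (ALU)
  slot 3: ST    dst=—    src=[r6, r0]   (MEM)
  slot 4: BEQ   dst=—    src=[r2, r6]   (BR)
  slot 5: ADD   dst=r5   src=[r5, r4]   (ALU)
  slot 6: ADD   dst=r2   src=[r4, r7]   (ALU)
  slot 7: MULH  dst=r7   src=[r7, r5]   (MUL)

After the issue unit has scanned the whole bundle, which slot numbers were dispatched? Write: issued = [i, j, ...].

slot 0 (ALU): ISSUE — free A0,Mu2,Ld2,B1 rp2 wp3
slot 1 (MEM): ISSUE — free A0,Mu2,Ld1,B1 rp1 wp2
slot 2 (ALU): stall FU — free A0,Mu2,Ld1,B1 rp1 wp2
slot 3 (MEM): stall RD_PORT — free A0,Mu2,Ld1,B1 rp1 wp2
slot 4 (BR): stall RD_PORT — free A0,Mu2,Ld1,B1 rp1 wp2
slot 5 (ALU): stall FU — free A0,Mu2,Ld1,B1 rp1 wp2
slot 6 (ALU): stall FU — free A0,Mu2,Ld1,B1 rp1 wp2
slot 7 (MUL): stall RD_PORT — free A0,Mu2,Ld1,B1 rp1 wp2

issued = [0, 1]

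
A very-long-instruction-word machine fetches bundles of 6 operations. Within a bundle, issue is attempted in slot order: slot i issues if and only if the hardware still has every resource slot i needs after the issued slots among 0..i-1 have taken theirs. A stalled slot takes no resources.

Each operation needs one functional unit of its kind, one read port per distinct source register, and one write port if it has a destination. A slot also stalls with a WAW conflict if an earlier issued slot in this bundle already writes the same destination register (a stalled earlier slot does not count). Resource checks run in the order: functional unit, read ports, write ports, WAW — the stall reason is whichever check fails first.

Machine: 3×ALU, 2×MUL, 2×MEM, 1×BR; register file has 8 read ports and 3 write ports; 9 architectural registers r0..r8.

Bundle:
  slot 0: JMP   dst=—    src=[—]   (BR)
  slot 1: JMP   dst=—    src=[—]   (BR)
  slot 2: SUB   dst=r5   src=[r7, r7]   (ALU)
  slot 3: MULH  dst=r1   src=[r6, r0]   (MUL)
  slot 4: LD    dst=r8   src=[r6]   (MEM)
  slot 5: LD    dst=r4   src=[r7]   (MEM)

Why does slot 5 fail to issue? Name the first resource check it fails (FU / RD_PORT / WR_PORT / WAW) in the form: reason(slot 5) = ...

  0. BR ⇒ go  {3A/2Mu/2Ld/0B | 8r 3w}
  1. BR ⇒ no(FU)  {3A/2Mu/2Ld/0B | 8r 3w}
  2. ALU→r5 ⇒ go  {2A/2Mu/2Ld/0B | 7r 2w}
  3. MUL→r1 ⇒ go  {2A/1Mu/2Ld/0B | 5r 1w}
  4. MEM→r8 ⇒ go  {2A/1Mu/1Ld/0B | 4r 0w}
  5. MEM→r4 ⇒ no(WR_PORT)  {2A/1Mu/1Ld/0B | 4r 0w}

reason(slot 5) = WR_PORT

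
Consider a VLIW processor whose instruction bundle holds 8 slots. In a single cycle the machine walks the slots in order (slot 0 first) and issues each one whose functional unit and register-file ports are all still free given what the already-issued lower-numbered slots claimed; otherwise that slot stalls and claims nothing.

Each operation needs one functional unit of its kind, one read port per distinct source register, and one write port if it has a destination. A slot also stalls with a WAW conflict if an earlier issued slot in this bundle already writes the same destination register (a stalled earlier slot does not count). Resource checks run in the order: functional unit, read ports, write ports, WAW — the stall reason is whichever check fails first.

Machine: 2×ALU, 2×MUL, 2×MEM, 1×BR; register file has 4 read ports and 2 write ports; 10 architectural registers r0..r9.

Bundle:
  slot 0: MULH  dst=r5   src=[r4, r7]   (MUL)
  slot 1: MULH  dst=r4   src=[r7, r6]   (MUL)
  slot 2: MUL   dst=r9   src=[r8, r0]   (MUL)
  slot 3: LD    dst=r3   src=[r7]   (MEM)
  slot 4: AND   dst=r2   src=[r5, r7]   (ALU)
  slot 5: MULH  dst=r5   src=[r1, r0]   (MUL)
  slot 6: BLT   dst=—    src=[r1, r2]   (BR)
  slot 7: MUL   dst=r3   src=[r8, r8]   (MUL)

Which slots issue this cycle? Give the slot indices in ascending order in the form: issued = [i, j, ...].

issued = [0, 1]

slot 0 (MUL): ISSUE — free A2,Mu1,Ld2,B1 rp2 wp1
slot 1 (MUL): ISSUE — free A2,Mu0,Ld2,B1 rp0 wp0
slot 2 (MUL): stall FU — free A2,Mu0,Ld2,B1 rp0 wp0
slot 3 (MEM): stall RD_PORT — free A2,Mu0,Ld2,B1 rp0 wp0
slot 4 (ALU): stall RD_PORT — free A2,Mu0,Ld2,B1 rp0 wp0
slot 5 (MUL): stall FU — free A2,Mu0,Ld2,B1 rp0 wp0
slot 6 (BR): stall RD_PORT — free A2,Mu0,Ld2,B1 rp0 wp0
slot 7 (MUL): stall FU — free A2,Mu0,Ld2,B1 rp0 wp0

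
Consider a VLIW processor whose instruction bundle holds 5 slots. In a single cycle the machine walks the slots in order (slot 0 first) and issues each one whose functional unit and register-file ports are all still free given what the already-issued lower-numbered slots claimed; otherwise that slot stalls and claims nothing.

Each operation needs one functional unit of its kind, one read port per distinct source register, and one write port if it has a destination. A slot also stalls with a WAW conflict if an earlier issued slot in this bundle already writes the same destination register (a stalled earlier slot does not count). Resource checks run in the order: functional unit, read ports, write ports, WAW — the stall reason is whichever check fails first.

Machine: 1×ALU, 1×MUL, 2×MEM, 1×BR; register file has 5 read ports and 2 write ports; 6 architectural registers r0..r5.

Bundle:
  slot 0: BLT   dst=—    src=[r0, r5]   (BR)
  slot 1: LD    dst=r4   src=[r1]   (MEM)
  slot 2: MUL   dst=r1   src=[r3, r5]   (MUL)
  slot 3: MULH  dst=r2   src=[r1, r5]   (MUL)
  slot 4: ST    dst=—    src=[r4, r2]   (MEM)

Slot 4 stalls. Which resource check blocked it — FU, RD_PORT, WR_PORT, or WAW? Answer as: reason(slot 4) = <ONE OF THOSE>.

  0. BR ⇒ go  {1A/1Mu/2Ld/0B | 3r 2w}
  1. MEM→r4 ⇒ go  {1A/1Mu/1Ld/0B | 2r 1w}
  2. MUL→r1 ⇒ go  {1A/0Mu/1Ld/0B | 0r 0w}
  3. MUL→r2 ⇒ no(FU)  {1A/0Mu/1Ld/0B | 0r 0w}
  4. MEM ⇒ no(RD_PORT)  {1A/0Mu/1Ld/0B | 0r 0w}

reason(slot 4) = RD_PORT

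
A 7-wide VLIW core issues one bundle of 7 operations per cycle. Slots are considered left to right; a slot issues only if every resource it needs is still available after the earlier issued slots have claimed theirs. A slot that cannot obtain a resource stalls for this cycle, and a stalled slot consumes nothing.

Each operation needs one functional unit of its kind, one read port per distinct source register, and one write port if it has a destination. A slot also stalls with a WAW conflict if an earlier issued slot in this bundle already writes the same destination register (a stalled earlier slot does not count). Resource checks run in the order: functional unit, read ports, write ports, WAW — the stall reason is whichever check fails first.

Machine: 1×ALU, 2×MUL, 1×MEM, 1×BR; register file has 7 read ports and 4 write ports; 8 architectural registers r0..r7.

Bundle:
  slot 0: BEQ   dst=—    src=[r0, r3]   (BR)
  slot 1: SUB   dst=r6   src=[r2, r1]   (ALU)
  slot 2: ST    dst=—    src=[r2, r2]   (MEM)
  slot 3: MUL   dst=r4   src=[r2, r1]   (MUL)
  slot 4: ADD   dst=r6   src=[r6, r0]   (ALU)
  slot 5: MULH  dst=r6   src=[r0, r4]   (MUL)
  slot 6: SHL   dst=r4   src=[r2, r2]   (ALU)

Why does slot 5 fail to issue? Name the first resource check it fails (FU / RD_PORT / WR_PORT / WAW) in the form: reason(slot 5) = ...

reason(slot 5) = RD_PORT

slot 0 (BR): ISSUE — free A1,Mu2,Ld1,B0 rp5 wp4
slot 1 (ALU): ISSUE — free A0,Mu2,Ld1,B0 rp3 wp3
slot 2 (MEM): ISSUE — free A0,Mu2,Ld0,B0 rp2 wp3
slot 3 (MUL): ISSUE — free A0,Mu1,Ld0,B0 rp0 wp2
slot 4 (ALU): stall FU — free A0,Mu1,Ld0,B0 rp0 wp2
slot 5 (MUL): stall RD_PORT — free A0,Mu1,Ld0,B0 rp0 wp2
slot 6 (ALU): stall FU — free A0,Mu1,Ld0,B0 rp0 wp2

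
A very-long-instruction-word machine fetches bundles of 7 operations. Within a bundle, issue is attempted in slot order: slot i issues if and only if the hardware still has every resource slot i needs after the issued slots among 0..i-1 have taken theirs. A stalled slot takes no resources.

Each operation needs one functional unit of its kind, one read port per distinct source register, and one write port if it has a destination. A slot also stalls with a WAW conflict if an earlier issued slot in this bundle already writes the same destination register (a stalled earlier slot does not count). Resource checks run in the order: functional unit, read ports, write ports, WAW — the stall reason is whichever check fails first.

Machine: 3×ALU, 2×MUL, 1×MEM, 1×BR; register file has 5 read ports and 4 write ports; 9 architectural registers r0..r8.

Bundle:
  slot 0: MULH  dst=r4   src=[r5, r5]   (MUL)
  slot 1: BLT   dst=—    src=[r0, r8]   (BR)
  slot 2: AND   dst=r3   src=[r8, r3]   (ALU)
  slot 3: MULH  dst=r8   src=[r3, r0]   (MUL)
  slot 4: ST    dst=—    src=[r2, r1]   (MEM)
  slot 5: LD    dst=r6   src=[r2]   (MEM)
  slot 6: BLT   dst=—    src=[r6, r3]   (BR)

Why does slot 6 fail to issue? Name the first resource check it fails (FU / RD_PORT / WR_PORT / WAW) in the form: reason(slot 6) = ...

reason(slot 6) = FU

slot 0 (MUL): ISSUE — free A3,Mu1,Ld1,B1 rp4 wp3
slot 1 (BR): ISSUE — free A3,Mu1,Ld1,B0 rp2 wp3
slot 2 (ALU): ISSUE — free A2,Mu1,Ld1,B0 rp0 wp2
slot 3 (MUL): stall RD_PORT — free A2,Mu1,Ld1,B0 rp0 wp2
slot 4 (MEM): stall RD_PORT — free A2,Mu1,Ld1,B0 rp0 wp2
slot 5 (MEM): stall RD_PORT — free A2,Mu1,Ld1,B0 rp0 wp2
slot 6 (BR): stall FU — free A2,Mu1,Ld1,B0 rp0 wp2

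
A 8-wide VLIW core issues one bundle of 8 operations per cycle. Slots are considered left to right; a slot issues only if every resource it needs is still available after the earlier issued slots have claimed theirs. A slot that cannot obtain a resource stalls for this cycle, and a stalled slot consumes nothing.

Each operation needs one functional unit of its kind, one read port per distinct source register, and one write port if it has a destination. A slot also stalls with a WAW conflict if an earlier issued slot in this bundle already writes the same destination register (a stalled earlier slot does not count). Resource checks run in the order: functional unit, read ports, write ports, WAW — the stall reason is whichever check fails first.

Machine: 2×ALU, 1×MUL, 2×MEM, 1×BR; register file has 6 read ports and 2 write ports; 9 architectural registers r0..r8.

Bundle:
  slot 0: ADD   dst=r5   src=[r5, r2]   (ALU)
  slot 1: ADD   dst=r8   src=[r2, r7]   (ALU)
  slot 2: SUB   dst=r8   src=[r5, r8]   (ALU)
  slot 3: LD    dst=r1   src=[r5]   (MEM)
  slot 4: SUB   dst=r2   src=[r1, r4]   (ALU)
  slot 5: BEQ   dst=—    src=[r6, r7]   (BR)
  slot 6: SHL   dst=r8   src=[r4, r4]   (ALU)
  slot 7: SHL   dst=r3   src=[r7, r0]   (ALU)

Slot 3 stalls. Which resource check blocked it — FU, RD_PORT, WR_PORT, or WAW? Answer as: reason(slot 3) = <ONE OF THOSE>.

(0) want 1×ALU +2rd +1wr — yes → AL1|MU1|ME2|BR1|rd4|wr1
(1) want 1×ALU +2rd +1wr — yes → AL0|MU1|ME2|BR1|rd2|wr0
(2) want 1×ALU +2rd +1wr — FU → AL0|MU1|ME2|BR1|rd2|wr0
(3) want 1×MEM +1rd +1wr — WR_PORT → AL0|MU1|ME2|BR1|rd2|wr0
(4) want 1×ALU +2rd +1wr — FU → AL0|MU1|ME2|BR1|rd2|wr0
(5) want 1×BR +2rd +0wr — yes → AL0|MU1|ME2|BR0|rd0|wr0
(6) want 1×ALU +1rd +1wr — FU → AL0|MU1|ME2|BR0|rd0|wr0
(7) want 1×ALU +2rd +1wr — FU → AL0|MU1|ME2|BR0|rd0|wr0

reason(slot 3) = WR_PORT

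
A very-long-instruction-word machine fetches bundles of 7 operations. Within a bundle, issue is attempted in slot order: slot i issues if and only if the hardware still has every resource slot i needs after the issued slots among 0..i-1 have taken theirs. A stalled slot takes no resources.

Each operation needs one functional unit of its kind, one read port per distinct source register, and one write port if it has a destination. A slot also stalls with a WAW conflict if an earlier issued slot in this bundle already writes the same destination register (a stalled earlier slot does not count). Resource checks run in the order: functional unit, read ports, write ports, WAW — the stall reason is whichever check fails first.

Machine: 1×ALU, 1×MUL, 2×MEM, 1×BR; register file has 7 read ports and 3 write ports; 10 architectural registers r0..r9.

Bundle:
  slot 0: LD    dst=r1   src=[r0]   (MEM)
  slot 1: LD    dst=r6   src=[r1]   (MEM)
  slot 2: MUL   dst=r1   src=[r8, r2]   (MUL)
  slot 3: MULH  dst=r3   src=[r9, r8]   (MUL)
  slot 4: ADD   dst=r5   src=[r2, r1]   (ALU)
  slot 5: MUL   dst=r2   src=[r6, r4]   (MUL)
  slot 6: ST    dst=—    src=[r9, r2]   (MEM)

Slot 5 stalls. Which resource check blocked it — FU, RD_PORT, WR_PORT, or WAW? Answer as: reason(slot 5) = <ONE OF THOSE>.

reason(slot 5) = FU

slot 0 (MEM): ISSUE — free A1,Mu1,Ld1,B1 rp6 wp2
slot 1 (MEM): ISSUE — free A1,Mu1,Ld0,B1 rp5 wp1
slot 2 (MUL): stall WAW — free A1,Mu1,Ld0,B1 rp5 wp1
slot 3 (MUL): ISSUE — free A1,Mu0,Ld0,B1 rp3 wp0
slot 4 (ALU): stall WR_PORT — free A1,Mu0,Ld0,B1 rp3 wp0
slot 5 (MUL): stall FU — free A1,Mu0,Ld0,B1 rp3 wp0
slot 6 (MEM): stall FU — free A1,Mu0,Ld0,B1 rp3 wp0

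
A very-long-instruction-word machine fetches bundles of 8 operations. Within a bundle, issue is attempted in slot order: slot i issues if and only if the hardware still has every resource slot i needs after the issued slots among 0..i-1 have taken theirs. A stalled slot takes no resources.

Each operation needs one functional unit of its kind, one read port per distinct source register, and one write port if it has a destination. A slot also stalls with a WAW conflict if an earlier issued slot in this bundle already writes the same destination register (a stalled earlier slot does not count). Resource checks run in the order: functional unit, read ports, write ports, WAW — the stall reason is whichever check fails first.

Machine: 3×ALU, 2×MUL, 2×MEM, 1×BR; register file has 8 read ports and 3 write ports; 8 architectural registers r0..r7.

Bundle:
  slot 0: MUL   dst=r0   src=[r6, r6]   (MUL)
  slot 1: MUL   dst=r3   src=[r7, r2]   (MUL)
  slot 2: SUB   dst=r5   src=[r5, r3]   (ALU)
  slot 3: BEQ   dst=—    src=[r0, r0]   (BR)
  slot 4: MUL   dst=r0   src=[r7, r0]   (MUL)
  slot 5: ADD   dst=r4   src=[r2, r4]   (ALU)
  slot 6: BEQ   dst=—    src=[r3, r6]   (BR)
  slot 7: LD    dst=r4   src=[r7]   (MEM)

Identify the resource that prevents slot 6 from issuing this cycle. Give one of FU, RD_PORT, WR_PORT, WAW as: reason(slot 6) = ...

reason(slot 6) = FU

#0 MUL src=r6,r6 dispatched  <A:3 Mu:1 Ld:2 B:1 rd:7 wr:2>
#1 MUL src=r7,r2 dispatched  <A:3 Mu:0 Ld:2 B:1 rd:5 wr:1>
#2 ALU src=r5,r3 dispatched  <A:2 Mu:0 Ld:2 B:1 rd:3 wr:0>
#3 BR src=r0,r0 dispatched  <A:2 Mu:0 Ld:2 B:0 rd:2 wr:0>
#4 MUL src=r7,r0 held:FU  <A:2 Mu:0 Ld:2 B:0 rd:2 wr:0>
#5 ALU src=r2,r4 held:WR_PORT  <A:2 Mu:0 Ld:2 B:0 rd:2 wr:0>
#6 BR src=r3,r6 held:FU  <A:2 Mu:0 Ld:2 B:0 rd:2 wr:0>
#7 MEM src=r7 held:WR_PORT  <A:2 Mu:0 Ld:2 B:0 rd:2 wr:0>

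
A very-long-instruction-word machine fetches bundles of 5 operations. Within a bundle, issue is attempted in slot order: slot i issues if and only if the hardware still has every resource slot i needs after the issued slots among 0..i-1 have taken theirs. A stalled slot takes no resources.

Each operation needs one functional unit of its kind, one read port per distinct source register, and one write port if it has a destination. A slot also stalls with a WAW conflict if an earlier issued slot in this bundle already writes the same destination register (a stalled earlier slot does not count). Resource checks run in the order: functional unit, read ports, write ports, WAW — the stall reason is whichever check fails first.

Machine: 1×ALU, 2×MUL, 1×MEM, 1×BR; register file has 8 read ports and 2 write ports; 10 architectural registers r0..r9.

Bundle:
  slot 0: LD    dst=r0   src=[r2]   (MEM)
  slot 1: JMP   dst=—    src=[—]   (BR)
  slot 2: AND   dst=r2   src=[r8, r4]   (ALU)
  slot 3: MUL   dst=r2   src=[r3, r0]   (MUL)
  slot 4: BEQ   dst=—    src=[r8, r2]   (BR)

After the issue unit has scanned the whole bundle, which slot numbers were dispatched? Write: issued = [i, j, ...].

issued = [0, 1, 2]

#0 MEM src=r2 dispatched  <A:1 Mu:2 Ld:0 B:1 rd:7 wr:1>
#1 BR src=- dispatched  <A:1 Mu:2 Ld:0 B:0 rd:7 wr:1>
#2 ALU src=r8,r4 dispatched  <A:0 Mu:2 Ld:0 B:0 rd:5 wr:0>
#3 MUL src=r3,r0 held:WR_PORT  <A:0 Mu:2 Ld:0 B:0 rd:5 wr:0>
#4 BR src=r8,r2 held:FU  <A:0 Mu:2 Ld:0 B:0 rd:5 wr:0>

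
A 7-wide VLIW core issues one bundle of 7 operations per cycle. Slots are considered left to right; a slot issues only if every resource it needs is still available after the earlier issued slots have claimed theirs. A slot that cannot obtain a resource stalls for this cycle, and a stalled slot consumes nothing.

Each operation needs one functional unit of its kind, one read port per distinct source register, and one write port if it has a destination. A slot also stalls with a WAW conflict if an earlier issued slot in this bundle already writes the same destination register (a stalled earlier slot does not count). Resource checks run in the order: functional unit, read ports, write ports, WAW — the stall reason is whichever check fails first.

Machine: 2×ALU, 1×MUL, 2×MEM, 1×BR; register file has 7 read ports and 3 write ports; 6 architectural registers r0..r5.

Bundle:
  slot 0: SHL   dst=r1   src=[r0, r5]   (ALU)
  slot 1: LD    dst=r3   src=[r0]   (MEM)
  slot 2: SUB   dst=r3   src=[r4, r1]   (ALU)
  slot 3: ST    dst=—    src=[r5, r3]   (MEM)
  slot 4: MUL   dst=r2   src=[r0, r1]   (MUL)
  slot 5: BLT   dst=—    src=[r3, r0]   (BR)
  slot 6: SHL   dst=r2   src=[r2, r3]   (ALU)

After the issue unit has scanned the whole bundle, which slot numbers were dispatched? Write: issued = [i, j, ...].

(0) want 1×ALU +2rd +1wr — yes → AL1|MU1|ME2|BR1|rd5|wr2
(1) want 1×MEM +1rd +1wr — yes → AL1|MU1|ME1|BR1|rd4|wr1
(2) want 1×ALU +2rd +1wr — WAW → AL1|MU1|ME1|BR1|rd4|wr1
(3) want 1×MEM +2rd +0wr — yes → AL1|MU1|ME0|BR1|rd2|wr1
(4) want 1×MUL +2rd +1wr — yes → AL1|MU0|ME0|BR1|rd0|wr0
(5) want 1×BR +2rd +0wr — RD_PORT → AL1|MU0|ME0|BR1|rd0|wr0
(6) want 1×ALU +2rd +1wr — RD_PORT → AL1|MU0|ME0|BR1|rd0|wr0

issued = [0, 1, 3, 4]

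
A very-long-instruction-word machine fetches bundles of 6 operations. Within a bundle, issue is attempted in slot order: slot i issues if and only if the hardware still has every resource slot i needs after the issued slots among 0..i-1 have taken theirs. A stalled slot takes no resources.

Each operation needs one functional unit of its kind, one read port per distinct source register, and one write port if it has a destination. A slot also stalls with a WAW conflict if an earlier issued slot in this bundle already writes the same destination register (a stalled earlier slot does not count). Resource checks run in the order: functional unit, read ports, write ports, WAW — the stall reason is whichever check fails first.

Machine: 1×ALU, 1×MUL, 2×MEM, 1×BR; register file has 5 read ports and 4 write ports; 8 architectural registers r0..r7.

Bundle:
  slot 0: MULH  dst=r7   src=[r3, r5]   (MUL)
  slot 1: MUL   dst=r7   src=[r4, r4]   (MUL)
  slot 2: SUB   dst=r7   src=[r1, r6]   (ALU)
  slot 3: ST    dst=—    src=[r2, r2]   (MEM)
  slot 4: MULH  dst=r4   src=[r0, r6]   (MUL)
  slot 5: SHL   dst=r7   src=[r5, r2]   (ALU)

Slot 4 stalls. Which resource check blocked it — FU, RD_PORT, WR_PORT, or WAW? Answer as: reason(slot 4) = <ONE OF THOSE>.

[0] MUL needs rd=2 wr=1: ok; after: ALU=1 MUL=0 MEM=2 BR=1, R=3, W=3
[1] MUL needs rd=1 wr=1: FU; after: ALU=1 MUL=0 MEM=2 BR=1, R=3, W=3
[2] ALU needs rd=2 wr=1: WAW; after: ALU=1 MUL=0 MEM=2 BR=1, R=3, W=3
[3] MEM needs rd=1 wr=0: ok; after: ALU=1 MUL=0 MEM=1 BR=1, R=2, W=3
[4] MUL needs rd=2 wr=1: FU; after: ALU=1 MUL=0 MEM=1 BR=1, R=2, W=3
[5] ALU needs rd=2 wr=1: WAW; after: ALU=1 MUL=0 MEM=1 BR=1, R=2, W=3

reason(slot 4) = FU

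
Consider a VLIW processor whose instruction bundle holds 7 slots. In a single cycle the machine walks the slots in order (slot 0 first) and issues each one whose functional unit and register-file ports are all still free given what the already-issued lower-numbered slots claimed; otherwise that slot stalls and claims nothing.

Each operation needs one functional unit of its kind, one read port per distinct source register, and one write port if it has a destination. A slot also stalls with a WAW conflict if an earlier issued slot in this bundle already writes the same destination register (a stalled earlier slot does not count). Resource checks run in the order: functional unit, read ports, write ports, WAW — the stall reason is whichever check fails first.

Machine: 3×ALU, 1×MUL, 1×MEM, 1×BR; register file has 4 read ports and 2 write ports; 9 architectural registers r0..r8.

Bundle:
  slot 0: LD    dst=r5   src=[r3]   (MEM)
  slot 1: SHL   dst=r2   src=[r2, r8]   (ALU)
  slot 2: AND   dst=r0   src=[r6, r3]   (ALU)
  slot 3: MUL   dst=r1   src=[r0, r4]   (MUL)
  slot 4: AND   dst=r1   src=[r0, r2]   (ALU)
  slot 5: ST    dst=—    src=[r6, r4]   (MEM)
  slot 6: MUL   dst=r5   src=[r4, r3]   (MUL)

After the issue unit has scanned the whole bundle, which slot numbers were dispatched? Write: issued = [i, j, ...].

#0 MEM src=r3 dispatched  <A:3 Mu:1 Ld:0 B:1 rd:3 wr:1>
#1 ALU src=r2,r8 dispatched  <A:2 Mu:1 Ld:0 B:1 rd:1 wr:0>
#2 ALU src=r6,r3 held:RD_PORT  <A:2 Mu:1 Ld:0 B:1 rd:1 wr:0>
#3 MUL src=r0,r4 held:RD_PORT  <A:2 Mu:1 Ld:0 B:1 rd:1 wr:0>
#4 ALU src=r0,r2 held:RD_PORT  <A:2 Mu:1 Ld:0 B:1 rd:1 wr:0>
#5 MEM src=r6,r4 held:FU  <A:2 Mu:1 Ld:0 B:1 rd:1 wr:0>
#6 MUL src=r4,r3 held:RD_PORT  <A:2 Mu:1 Ld:0 B:1 rd:1 wr:0>

issued = [0, 1]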